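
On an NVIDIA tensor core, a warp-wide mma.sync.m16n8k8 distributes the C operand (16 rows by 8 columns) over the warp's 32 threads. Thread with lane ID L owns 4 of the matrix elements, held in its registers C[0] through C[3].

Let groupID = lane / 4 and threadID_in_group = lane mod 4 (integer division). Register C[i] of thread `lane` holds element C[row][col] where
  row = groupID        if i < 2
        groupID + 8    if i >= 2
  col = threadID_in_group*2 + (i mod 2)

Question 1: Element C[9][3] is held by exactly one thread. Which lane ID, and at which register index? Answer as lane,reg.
r=9->g=1,rb=1  c=3->t=1,b0=1
L=1*4+1=5  i=1*2+1=3

5,3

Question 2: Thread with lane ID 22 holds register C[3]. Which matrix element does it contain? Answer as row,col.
13,5

lane 22: grp=5 (22/4), tig=2 (22%4)
i=3: r=5+8=13, c=2*2+1=5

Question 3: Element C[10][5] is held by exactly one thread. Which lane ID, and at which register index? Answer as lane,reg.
10,3

r=10->g=2,rb=1  c=5->t=2,b0=1
L=2*4+2=10  i=1*2+1=3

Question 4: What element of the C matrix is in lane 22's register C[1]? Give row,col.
lane 22=>22/4=5, 22 mod 4=2
i=1  r:5+0=>5  c:2·2+1=>5

5,5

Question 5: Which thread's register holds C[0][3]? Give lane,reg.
1,1

r=0→G=0,rhi=0  c=3→T=1,p=1
L=0*4+1=1  i=0*2+1=1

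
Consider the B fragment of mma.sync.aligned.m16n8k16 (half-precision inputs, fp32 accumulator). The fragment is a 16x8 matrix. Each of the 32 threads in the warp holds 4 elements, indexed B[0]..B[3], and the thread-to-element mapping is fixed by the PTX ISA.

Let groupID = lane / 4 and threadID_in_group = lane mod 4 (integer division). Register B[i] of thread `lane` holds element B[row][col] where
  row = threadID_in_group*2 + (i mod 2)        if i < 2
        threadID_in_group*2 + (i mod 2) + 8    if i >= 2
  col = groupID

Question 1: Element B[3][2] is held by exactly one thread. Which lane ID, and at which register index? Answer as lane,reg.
c=2->g=2  r=3->rb=0,t=1,b0=1
L=2*4+1=9  i=0*2+1=1

9,1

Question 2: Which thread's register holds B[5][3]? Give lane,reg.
14,1

c=3⇒gr=3  r=5⇒Rb=0,th=2,odd=1
L=3*4+2=14  i=0*2+1=1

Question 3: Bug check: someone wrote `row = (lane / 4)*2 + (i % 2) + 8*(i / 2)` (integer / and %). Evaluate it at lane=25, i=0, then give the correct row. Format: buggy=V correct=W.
buggy=12 correct=2

`(lane / 4)*2 + (i % 2) + 8*(i / 2)`[25,0]=>12
lane 25=>25/4=6, 25 mod 4=1
i=0  r:2·1+0+0=>2  c:6
row: 12 vs 2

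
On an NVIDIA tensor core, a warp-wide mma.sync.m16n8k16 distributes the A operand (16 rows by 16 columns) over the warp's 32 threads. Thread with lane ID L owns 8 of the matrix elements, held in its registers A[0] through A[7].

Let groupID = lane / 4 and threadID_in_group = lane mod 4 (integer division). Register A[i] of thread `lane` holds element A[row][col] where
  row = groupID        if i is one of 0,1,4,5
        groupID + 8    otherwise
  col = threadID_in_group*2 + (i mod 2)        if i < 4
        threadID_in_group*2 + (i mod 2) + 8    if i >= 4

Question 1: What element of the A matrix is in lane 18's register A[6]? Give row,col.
12,12

lane 18→18/4=4, 18 mod 4=2
i=6  r:4+8→12  c:2·2+0+8→12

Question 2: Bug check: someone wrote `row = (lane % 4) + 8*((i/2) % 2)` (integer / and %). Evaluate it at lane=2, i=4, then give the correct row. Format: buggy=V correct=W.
`(lane % 4) + 8*((i/2) % 2)`[2,4]->2
lane 2: g=0 (2/4), t=2 (2%4)
i=4: r=0+0=0, c=2*2+0+8=12
row: 2 vs 0

buggy=2 correct=0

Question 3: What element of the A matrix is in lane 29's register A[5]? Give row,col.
7,11

29: grp=7,tig=1
[5] (7+0,1*2+1+8) = (7,11)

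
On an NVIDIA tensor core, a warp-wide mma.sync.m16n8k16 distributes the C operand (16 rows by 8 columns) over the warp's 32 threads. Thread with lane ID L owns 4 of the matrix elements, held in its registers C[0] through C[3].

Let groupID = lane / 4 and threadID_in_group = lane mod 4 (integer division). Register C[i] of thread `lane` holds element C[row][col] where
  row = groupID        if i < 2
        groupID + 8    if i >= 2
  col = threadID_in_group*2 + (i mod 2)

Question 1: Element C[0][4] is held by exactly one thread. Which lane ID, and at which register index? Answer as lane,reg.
r:0=>grp=0,rB=0  c:4=>tig=2,lo=0
L=0*4+2=2  i=0*2+0=0

2,0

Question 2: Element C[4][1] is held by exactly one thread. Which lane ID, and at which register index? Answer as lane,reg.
16,1

r=4→G=4,rhi=0  c=1→T=0,p=1
L=4*4+0=16  i=0*2+1=1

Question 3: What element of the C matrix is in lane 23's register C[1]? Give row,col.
23: gid=5,tid=3
[1] (5+0,3*2+1) = (5,7)

5,7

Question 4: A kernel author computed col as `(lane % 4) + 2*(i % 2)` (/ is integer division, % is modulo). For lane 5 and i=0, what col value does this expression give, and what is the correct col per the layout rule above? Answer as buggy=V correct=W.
buggy=1 correct=2

`(lane % 4) + 2*(i % 2)`[5,0]→1
L=5→G=5>>2=1, T=5&3=1
[0]→row 1+0=1  col 1·2+0=2
col: 1 vs 2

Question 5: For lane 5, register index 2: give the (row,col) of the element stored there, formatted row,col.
lane 5: g=1 (5/4), t=1 (5%4)
i=2: r=1+8=9, c=1*2+0=2

9,2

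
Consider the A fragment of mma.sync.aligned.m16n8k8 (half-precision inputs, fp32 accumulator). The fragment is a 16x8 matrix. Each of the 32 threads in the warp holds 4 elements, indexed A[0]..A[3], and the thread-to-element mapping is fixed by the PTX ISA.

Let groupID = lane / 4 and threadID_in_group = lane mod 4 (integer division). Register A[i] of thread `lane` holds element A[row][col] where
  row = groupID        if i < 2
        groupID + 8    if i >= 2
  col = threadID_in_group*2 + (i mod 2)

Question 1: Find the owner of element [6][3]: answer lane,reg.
25,1

r=6->g=6,rb=0  c=3->t=1,b0=1
L=6*4+1=25  i=0*2+1=1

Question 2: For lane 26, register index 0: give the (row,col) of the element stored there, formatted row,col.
L=26→G=26>>2=6, T=26&3=2
[0]→row 6+0=6  col 2·2+0=4

6,4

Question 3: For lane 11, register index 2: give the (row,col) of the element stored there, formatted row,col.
10,6

L=11->gid=11>>2=2, tid=11&3=3
[2]->row 2+8=10  col 3·2+0=6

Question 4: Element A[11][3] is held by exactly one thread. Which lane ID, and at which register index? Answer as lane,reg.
13,3

r=11->g=3,rb=1  c=3->t=1,b0=1
L=3*4+1=13  i=1*2+1=3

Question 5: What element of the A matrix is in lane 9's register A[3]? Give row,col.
10,3

L=9⇒gr=9>>2=2, th=9&3=1
[3]⇒row 2+8=10  col 1·2+1=3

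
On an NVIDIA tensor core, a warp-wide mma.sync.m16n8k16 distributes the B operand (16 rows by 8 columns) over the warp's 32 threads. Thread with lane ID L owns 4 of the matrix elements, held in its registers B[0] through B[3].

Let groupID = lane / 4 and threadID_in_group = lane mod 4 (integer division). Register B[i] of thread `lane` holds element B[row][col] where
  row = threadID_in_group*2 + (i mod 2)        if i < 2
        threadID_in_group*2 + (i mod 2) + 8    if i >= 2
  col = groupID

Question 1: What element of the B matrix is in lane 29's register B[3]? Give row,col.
lane 29->29/4=7, 29 mod 4=1
i=3  r:2·1+1+8->11  c:7

11,7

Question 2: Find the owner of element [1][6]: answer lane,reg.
c=6→G=6  r=1→rhi=0,T=0,p=1
L=6*4+0=24  i=0*2+1=1

24,1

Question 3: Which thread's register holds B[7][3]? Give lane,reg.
15,1

c=3⇒gr=3  r=7⇒Rb=0,th=3,odd=1
L=3*4+3=15  i=0*2+1=1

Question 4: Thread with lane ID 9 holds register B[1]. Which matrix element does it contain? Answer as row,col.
3,2

lane 9: gid=2 (9/4), tid=1 (9%4)
i=1: r=1*2+1+0=3, c=gid=2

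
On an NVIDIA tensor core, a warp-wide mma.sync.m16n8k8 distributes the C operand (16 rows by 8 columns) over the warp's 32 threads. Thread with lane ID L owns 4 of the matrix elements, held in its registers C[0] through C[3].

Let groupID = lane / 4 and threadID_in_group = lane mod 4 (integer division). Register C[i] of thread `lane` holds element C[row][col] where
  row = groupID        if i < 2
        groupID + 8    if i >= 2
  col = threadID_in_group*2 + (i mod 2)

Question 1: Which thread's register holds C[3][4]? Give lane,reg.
14,0

r=3⇒gr=3,Rb=0  c=4⇒th=2,odd=0
L=3*4+2=14  i=0*2+0=0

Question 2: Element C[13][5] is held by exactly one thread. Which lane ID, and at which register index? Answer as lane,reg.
22,3

r=13⇒gr=5,Rb=1  c=5⇒th=2,odd=1
L=5*4+2=22  i=1*2+1=3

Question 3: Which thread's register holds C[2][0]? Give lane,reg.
r: 2->gid=2,r8=0  c: 0->tid=0,i&1=0
L=2*4+0=8  i=0*2+0=0

8,0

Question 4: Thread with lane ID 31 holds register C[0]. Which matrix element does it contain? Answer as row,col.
7,6

L=31=>grp=31>>2=7, tig=31&3=3
[0]=>row 7+0=7  col 3·2+0=6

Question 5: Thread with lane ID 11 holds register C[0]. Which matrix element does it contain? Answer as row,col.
lane 11: G=2 (11/4), T=3 (11%4)
i=0: r=2+0=2, c=3*2+0=6

2,6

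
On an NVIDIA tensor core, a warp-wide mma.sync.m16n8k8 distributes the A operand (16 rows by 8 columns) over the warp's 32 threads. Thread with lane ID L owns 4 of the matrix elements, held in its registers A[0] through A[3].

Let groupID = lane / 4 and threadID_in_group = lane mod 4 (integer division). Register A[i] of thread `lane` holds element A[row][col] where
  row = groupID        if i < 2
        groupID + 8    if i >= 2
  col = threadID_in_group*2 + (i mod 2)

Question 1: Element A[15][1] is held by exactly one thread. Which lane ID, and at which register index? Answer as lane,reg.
28,3

r=15->g=7,rb=1  c=1->t=0,b0=1
L=7*4+0=28  i=1*2+1=3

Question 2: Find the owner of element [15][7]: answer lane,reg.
r: 15->gid=7,r8=1  c: 7->tid=3,i&1=1
L=7*4+3=31  i=1*2+1=3

31,3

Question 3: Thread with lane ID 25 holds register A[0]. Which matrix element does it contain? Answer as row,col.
lane 25->25/4=6, 25 mod 4=1
i=0  r:6+0->6  c:2·1+0->2

6,2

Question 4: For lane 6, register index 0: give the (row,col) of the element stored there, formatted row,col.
1,4

lane 6: gid=1 (6/4), tid=2 (6%4)
i=0: r=1+0=1, c=2*2+0=4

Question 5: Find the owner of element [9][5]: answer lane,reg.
r=9⇒gr=1,Rb=1  c=5⇒th=2,odd=1
L=1*4+2=6  i=1*2+1=3

6,3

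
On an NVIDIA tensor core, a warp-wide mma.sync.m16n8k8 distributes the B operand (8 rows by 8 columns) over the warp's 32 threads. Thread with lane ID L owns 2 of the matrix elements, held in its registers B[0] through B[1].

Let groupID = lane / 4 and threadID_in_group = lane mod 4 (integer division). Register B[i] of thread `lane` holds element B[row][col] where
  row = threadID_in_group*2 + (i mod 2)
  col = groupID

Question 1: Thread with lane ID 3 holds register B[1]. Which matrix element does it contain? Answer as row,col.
7,0

lane 3=>3/4=0, 3 mod 4=3
i=1  r:2·3+1=>7  c:0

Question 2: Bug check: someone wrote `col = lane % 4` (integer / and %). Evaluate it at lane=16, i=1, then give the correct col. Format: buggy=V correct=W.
buggy=0 correct=4

`lane % 4`[16,1]⇒0
L=16⇒gr=16>>2=4, th=16&3=0
[1]⇒row 0·2+1=1  col gr=4
col: 0 vs 4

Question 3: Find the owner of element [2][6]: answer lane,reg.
25,0

c=6→G=6  r=2→T=1,p=0
L=6*4+1=25  i=0=0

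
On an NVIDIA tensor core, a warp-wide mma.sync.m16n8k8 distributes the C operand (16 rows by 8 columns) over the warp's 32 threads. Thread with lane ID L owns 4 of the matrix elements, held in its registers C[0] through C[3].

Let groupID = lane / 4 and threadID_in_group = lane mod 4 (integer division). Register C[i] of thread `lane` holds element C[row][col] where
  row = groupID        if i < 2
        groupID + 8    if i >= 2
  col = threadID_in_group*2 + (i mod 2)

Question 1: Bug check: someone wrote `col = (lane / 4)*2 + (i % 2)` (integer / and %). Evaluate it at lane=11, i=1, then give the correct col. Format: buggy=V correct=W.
buggy=5 correct=7

`(lane / 4)*2 + (i % 2)`[11,1]->5
lane 11->11/4=2, 11 mod 4=3
i=1  r:2+0->2  c:2·3+1->7
col: 5 vs 7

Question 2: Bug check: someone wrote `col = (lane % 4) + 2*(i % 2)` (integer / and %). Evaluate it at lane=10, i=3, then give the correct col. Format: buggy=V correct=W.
`(lane % 4) + 2*(i % 2)`[10,3]→4
10: G=2,T=2
[3] (2+8,2*2+1) = (10,5)
col: 4 vs 5

buggy=4 correct=5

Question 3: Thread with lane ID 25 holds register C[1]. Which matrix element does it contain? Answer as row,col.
lane 25→25/4=6, 25 mod 4=1
i=1  r:6+0→6  c:2·1+1→3

6,3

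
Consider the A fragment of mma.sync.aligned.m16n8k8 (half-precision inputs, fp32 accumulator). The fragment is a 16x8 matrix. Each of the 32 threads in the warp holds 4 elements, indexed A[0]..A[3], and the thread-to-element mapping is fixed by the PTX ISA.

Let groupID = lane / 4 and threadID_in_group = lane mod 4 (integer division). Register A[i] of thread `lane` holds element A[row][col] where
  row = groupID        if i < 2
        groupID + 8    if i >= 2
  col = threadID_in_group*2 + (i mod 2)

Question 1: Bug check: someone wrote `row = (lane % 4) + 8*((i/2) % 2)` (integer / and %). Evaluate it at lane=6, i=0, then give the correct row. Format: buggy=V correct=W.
`(lane % 4) + 8*((i/2) % 2)`[6,0]=>2
lane 6=>6/4=1, 6 mod 4=2
i=0  r:1+0=>1  c:2·2+0=>4
row: 2 vs 1

buggy=2 correct=1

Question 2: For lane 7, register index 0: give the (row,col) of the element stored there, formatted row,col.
lane 7: grp=1 (7/4), tig=3 (7%4)
i=0: r=1+0=1, c=3*2+0=6

1,6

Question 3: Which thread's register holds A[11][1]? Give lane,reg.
r=11→G=3,rhi=1  c=1→T=0,p=1
L=3*4+0=12  i=1*2+1=3

12,3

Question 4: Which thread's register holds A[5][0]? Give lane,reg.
r: 5->gid=5,r8=0  c: 0->tid=0,i&1=0
L=5*4+0=20  i=0*2+0=0

20,0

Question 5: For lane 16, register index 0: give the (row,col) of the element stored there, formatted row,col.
lane 16->16/4=4, 16 mod 4=0
i=0  r:4+0->4  c:2·0+0->0

4,0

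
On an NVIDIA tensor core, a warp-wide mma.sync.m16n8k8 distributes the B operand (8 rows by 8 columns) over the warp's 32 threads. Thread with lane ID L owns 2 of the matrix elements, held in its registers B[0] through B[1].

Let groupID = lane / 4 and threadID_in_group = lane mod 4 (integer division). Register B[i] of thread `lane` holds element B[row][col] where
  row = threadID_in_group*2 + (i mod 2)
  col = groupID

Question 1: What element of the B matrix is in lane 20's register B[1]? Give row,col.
lane 20: g=5 (20/4), t=0 (20%4)
i=1: r=0*2+1=1, c=g=5

1,5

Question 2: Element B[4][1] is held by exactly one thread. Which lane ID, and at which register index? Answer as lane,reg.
6,0

c=1->g=1  r=4->t=2,b0=0
L=1*4+2=6  i=0=0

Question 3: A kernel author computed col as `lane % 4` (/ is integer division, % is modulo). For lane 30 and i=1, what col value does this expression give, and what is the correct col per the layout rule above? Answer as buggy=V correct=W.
buggy=2 correct=7

`lane % 4`[30,1]->2
30: gid=7,tid=2
[1] (2*2+1,7) = (5,7)
col: 2 vs 7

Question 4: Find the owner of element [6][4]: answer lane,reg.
c=4⇒gr=4  r=6⇒th=3,odd=0
L=4*4+3=19  i=0=0

19,0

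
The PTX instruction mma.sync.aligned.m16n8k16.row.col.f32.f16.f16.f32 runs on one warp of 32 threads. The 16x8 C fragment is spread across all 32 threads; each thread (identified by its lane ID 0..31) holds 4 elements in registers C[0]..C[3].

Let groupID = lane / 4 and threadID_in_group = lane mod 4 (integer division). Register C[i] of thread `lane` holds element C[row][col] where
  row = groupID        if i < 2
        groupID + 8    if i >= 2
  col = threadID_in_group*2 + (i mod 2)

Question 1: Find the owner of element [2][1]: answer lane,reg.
r=2→G=2,rhi=0  c=1→T=0,p=1
L=2*4+0=8  i=0*2+1=1

8,1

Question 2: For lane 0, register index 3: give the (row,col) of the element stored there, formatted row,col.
lane 0⇒0/4=0, 0 mod 4=0
i=3  r:0+8⇒8  c:2·0+1⇒1

8,1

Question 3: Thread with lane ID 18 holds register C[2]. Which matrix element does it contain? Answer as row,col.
12,4

18: gr=4,th=2
[2] (4+8,2*2+0) = (12,4)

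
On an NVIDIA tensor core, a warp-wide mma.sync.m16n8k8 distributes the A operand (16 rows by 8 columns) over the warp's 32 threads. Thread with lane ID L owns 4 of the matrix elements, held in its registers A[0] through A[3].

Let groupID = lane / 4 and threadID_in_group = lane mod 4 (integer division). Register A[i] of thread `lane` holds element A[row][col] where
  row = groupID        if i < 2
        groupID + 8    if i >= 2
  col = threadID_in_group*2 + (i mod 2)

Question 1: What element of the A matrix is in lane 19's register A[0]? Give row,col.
lane 19: G=4 (19/4), T=3 (19%4)
i=0: r=4+0=4, c=3*2+0=6

4,6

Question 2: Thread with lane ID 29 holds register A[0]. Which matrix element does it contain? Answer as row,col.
7,2

lane 29->29/4=7, 29 mod 4=1
i=0  r:7+0->7  c:2·1+0->2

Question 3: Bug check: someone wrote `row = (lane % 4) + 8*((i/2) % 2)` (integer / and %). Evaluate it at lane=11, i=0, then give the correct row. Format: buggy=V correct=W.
`(lane % 4) + 8*((i/2) % 2)`[11,0]->3
lane 11: g=2 (11/4), t=3 (11%4)
i=0: r=2+0=2, c=3*2+0=6
row: 3 vs 2

buggy=3 correct=2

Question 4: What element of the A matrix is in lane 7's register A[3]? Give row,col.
9,7

L=7=>grp=7>>2=1, tig=7&3=3
[3]=>row 1+8=9  col 3·2+1=7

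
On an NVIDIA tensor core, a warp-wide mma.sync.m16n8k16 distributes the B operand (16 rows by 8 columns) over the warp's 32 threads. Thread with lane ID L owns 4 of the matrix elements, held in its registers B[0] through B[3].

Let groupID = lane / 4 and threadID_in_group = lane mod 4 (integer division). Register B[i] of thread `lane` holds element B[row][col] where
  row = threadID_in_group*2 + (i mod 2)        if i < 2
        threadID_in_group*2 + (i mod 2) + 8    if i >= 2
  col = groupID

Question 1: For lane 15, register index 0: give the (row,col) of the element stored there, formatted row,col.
6,3

L=15->gid=15>>2=3, tid=15&3=3
[0]->row 3·2+0+0=6  col gid=3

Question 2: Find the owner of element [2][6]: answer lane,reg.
c=6->g=6  r=2->rb=0,t=1,b0=0
L=6*4+1=25  i=0*2+0=0

25,0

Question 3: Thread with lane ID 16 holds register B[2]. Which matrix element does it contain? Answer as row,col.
lane 16: g=4 (16/4), t=0 (16%4)
i=2: r=0*2+0+8=8, c=g=4

8,4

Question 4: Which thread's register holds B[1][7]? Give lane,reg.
c:7=>grp=7  r:1=>rB=0,tig=0,lo=1
L=7*4+0=28  i=0*2+1=1

28,1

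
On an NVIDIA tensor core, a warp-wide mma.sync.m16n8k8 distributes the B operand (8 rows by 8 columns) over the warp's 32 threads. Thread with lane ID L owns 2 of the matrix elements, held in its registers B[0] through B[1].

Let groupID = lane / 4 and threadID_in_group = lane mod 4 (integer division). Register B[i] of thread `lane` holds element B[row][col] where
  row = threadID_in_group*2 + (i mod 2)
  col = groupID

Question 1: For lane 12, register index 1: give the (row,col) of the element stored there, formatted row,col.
1,3

lane 12: gid=3 (12/4), tid=0 (12%4)
i=1: r=0*2+1=1, c=gid=3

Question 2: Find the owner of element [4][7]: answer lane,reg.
c: 7->gid=7  r: 4->tid=2,i&1=0
L=7*4+2=30  i=0=0

30,0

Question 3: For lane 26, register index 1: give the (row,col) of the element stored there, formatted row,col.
lane 26⇒26/4=6, 26 mod 4=2
i=1  r:2·2+1⇒5  c:6

5,6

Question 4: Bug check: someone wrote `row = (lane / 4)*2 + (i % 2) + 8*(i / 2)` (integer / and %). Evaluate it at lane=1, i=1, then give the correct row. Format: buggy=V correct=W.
buggy=1 correct=3

`(lane / 4)*2 + (i % 2) + 8*(i / 2)`[1,1]=>1
lane 1: grp=0 (1/4), tig=1 (1%4)
i=1: r=1*2+1=3, c=grp=0
row: 1 vs 3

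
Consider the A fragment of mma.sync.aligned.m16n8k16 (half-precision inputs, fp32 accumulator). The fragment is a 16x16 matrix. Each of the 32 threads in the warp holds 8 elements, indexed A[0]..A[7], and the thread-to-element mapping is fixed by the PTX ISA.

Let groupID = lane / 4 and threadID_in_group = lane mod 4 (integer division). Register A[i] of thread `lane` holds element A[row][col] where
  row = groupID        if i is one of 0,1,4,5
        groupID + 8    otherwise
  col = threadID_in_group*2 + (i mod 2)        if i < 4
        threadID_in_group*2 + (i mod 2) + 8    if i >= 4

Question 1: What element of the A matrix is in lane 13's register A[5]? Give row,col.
13: gid=3,tid=1
[5] (3+0,1*2+1+8) = (3,11)

3,11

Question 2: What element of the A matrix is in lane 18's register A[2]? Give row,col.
lane 18: grp=4 (18/4), tig=2 (18%4)
i=2: r=4+8=12, c=2*2+0+0=4

12,4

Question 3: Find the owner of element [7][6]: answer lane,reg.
31,0

r:7=>grp=7,rB=0  c:6=>cB=0,tig=3,lo=0
L=7*4+3=31  i=0*4+0*2+0=0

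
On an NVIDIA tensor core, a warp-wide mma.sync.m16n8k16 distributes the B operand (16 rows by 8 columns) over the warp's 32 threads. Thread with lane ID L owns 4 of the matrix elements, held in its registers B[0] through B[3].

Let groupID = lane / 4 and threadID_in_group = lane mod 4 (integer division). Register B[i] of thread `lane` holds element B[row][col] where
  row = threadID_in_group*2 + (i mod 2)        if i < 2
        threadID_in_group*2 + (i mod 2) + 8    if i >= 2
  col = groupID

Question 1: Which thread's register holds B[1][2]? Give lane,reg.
8,1

c=2⇒gr=2  r=1⇒Rb=0,th=0,odd=1
L=2*4+0=8  i=0*2+1=1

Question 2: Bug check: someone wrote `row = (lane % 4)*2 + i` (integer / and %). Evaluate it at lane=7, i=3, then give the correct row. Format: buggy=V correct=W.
`(lane % 4)*2 + i`[7,3]⇒9
lane 7: gr=1 (7/4), th=3 (7%4)
i=3: r=3*2+1+8=15, c=gr=1
row: 9 vs 15

buggy=9 correct=15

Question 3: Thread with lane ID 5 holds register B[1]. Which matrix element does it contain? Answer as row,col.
3,1

L=5⇒gr=5>>2=1, th=5&3=1
[1]⇒row 1·2+1+0=3  col gr=1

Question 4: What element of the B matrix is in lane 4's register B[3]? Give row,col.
9,1

L=4->gid=4>>2=1, tid=4&3=0
[3]->row 0·2+1+8=9  col gid=1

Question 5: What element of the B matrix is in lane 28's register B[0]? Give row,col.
28: G=7,T=0
[0] (0*2+0+0,7) = (0,7)

0,7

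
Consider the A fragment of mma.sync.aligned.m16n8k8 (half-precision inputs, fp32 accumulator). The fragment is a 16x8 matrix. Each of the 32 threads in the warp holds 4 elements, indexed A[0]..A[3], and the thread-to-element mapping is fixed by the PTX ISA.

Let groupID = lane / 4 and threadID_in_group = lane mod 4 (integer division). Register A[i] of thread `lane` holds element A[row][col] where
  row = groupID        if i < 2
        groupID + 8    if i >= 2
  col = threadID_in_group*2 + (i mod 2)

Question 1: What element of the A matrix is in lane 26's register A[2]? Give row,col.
14,4

lane 26->26/4=6, 26 mod 4=2
i=2  r:6+8->14  c:2·2+0->4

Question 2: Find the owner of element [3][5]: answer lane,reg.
14,1

r=3⇒gr=3,Rb=0  c=5⇒th=2,odd=1
L=3*4+2=14  i=0*2+1=1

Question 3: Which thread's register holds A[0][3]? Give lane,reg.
r=0->g=0,rb=0  c=3->t=1,b0=1
L=0*4+1=1  i=0*2+1=1

1,1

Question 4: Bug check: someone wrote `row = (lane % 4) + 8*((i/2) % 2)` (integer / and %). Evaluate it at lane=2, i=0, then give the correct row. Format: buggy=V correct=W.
buggy=2 correct=0

`(lane % 4) + 8*((i/2) % 2)`[2,0]⇒2
2: gr=0,th=2
[0] (0+0,2*2+0) = (0,4)
row: 2 vs 0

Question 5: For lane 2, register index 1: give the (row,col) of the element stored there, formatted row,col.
0,5

2: gr=0,th=2
[1] (0+0,2*2+1) = (0,5)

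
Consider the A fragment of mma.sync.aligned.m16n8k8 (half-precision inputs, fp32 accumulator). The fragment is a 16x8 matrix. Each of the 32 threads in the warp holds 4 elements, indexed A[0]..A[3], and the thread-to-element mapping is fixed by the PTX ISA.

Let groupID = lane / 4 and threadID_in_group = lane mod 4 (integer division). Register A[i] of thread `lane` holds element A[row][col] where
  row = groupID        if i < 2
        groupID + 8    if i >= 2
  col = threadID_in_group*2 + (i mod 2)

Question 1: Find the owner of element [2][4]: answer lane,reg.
r: 2->gid=2,r8=0  c: 4->tid=2,i&1=0
L=2*4+2=10  i=0*2+0=0

10,0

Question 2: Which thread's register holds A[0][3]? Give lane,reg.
r: 0->gid=0,r8=0  c: 3->tid=1,i&1=1
L=0*4+1=1  i=0*2+1=1

1,1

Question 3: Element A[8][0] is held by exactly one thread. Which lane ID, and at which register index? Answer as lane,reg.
0,2

r=8->g=0,rb=1  c=0->t=0,b0=0
L=0*4+0=0  i=1*2+0=2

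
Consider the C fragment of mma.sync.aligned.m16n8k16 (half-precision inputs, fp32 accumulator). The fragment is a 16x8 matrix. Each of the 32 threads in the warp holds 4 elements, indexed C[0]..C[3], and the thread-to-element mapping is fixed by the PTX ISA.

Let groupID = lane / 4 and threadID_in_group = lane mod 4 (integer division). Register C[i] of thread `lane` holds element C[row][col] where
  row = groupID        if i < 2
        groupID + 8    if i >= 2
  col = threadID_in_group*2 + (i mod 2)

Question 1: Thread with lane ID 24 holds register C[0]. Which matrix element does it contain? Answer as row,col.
lane 24: grp=6 (24/4), tig=0 (24%4)
i=0: r=6+0=6, c=0*2+0=0

6,0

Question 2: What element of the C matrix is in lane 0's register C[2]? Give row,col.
L=0⇒gr=0>>2=0, th=0&3=0
[2]⇒row 0+8=8  col 0·2+0=0

8,0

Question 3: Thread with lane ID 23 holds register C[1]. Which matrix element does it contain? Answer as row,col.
lane 23: gid=5 (23/4), tid=3 (23%4)
i=1: r=5+0=5, c=3*2+1=7

5,7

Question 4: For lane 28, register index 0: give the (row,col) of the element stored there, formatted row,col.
7,0

L=28->g=28>>2=7, t=28&3=0
[0]->row 7+0=7  col 0·2+0=0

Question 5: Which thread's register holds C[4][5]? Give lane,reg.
18,1

r: 4->gid=4,r8=0  c: 5->tid=2,i&1=1
L=4*4+2=18  i=0*2+1=1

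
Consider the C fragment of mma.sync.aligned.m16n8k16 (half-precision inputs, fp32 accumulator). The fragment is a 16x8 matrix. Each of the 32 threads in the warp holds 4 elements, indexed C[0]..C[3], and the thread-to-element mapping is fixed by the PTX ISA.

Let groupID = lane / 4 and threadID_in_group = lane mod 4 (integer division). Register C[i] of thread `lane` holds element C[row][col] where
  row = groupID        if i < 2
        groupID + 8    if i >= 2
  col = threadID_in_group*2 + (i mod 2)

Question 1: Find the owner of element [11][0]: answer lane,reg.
12,2

r=11->g=3,rb=1  c=0->t=0,b0=0
L=3*4+0=12  i=1*2+0=2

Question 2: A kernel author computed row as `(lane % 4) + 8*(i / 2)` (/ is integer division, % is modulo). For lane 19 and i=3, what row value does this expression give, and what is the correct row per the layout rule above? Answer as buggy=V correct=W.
`(lane % 4) + 8*(i / 2)`[19,3]=>11
lane 19=>19/4=4, 19 mod 4=3
i=3  r:4+8=>12  c:2·3+1=>7
row: 11 vs 12

buggy=11 correct=12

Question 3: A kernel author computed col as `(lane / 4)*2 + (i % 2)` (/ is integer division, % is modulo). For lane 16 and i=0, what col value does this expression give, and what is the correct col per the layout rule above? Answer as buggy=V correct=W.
`(lane / 4)*2 + (i % 2)`[16,0]->8
lane 16->16/4=4, 16 mod 4=0
i=0  r:4+0->4  c:2·0+0->0
col: 8 vs 0

buggy=8 correct=0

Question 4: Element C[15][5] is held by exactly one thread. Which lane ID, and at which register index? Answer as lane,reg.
30,3

r:15=>grp=7,rB=1  c:5=>tig=2,lo=1
L=7*4+2=30  i=1*2+1=3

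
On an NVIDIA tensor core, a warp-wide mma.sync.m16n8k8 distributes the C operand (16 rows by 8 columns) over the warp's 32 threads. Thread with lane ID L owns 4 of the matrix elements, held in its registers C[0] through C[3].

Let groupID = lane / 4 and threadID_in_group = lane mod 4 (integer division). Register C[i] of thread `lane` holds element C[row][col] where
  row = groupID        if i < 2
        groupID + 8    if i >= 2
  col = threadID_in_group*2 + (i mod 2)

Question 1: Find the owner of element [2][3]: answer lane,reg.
9,1

r: 2->gid=2,r8=0  c: 3->tid=1,i&1=1
L=2*4+1=9  i=0*2+1=1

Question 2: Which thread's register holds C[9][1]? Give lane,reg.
r=9⇒gr=1,Rb=1  c=1⇒th=0,odd=1
L=1*4+0=4  i=1*2+1=3

4,3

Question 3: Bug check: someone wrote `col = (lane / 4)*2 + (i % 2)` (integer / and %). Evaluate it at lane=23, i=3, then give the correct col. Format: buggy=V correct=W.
buggy=11 correct=7

`(lane / 4)*2 + (i % 2)`[23,3]->11
lane 23: gid=5 (23/4), tid=3 (23%4)
i=3: r=5+8=13, c=3*2+1=7
col: 11 vs 7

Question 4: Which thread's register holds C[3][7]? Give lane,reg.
15,1

r:3=>grp=3,rB=0  c:7=>tig=3,lo=1
L=3*4+3=15  i=0*2+1=1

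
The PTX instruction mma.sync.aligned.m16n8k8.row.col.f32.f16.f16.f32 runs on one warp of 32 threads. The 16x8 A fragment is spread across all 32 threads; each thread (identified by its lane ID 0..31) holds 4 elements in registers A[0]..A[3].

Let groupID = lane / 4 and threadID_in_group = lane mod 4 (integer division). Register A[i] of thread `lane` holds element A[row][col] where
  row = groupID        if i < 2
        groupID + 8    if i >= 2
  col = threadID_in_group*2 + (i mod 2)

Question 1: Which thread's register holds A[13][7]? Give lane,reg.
r: 13->gid=5,r8=1  c: 7->tid=3,i&1=1
L=5*4+3=23  i=1*2+1=3

23,3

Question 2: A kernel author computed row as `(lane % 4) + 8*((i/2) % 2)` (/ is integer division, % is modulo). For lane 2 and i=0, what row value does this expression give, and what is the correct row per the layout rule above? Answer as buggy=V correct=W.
`(lane % 4) + 8*((i/2) % 2)`[2,0]->2
lane 2: g=0 (2/4), t=2 (2%4)
i=0: r=0+0=0, c=2*2+0=4
row: 2 vs 0

buggy=2 correct=0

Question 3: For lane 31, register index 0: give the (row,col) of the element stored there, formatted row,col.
lane 31=>31/4=7, 31 mod 4=3
i=0  r:7+0=>7  c:2·3+0=>6

7,6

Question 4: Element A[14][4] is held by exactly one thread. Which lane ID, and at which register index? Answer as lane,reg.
26,2

r=14->g=6,rb=1  c=4->t=2,b0=0
L=6*4+2=26  i=1*2+0=2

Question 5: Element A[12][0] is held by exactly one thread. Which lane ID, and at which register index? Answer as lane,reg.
r=12→G=4,rhi=1  c=0→T=0,p=0
L=4*4+0=16  i=1*2+0=2

16,2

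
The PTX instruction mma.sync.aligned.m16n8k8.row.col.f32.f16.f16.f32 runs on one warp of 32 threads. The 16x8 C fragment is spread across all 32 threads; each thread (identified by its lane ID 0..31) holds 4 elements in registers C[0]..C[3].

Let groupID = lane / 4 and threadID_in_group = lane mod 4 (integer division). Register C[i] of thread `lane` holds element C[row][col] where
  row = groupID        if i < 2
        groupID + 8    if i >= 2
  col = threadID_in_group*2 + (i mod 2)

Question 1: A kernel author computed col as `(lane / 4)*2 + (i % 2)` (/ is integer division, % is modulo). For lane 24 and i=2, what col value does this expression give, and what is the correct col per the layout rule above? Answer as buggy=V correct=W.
`(lane / 4)*2 + (i % 2)`[24,2]->12
lane 24->24/4=6, 24 mod 4=0
i=2  r:6+8->14  c:2·0+0->0
col: 12 vs 0

buggy=12 correct=0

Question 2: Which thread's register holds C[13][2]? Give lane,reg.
r:13=>grp=5,rB=1  c:2=>tig=1,lo=0
L=5*4+1=21  i=1*2+0=2

21,2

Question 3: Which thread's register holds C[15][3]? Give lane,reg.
29,3

r: 15->gid=7,r8=1  c: 3->tid=1,i&1=1
L=7*4+1=29  i=1*2+1=3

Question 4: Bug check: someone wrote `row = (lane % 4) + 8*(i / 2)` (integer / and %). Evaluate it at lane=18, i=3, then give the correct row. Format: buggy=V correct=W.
`(lane % 4) + 8*(i / 2)`[18,3]->10
18: gid=4,tid=2
[3] (4+8,2*2+1) = (12,5)
row: 10 vs 12

buggy=10 correct=12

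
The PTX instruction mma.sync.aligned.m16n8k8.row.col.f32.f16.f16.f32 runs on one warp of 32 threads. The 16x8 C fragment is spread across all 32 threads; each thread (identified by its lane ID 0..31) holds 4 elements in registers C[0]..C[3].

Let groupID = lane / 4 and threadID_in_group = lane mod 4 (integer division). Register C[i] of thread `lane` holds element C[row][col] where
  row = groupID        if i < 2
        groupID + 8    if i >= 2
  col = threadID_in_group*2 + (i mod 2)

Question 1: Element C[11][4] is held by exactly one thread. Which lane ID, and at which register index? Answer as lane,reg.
14,2

r:11=>grp=3,rB=1  c:4=>tig=2,lo=0
L=3*4+2=14  i=1*2+0=2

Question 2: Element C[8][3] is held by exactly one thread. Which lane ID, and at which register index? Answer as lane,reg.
1,3

r=8⇒gr=0,Rb=1  c=3⇒th=1,odd=1
L=0*4+1=1  i=1*2+1=3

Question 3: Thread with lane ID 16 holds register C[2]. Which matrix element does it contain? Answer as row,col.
12,0

16: grp=4,tig=0
[2] (4+8,0*2+0) = (12,0)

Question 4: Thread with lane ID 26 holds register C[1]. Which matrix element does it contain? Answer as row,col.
lane 26=>26/4=6, 26 mod 4=2
i=1  r:6+0=>6  c:2·2+1=>5

6,5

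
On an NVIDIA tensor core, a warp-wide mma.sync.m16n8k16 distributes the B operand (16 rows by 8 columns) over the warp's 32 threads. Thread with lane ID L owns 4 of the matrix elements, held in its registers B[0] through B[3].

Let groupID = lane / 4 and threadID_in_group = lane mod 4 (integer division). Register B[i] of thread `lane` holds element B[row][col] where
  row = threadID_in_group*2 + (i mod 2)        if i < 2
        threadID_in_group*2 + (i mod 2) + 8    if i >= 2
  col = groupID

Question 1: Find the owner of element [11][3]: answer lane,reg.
c=3->g=3  r=11->rb=1,t=1,b0=1
L=3*4+1=13  i=1*2+1=3

13,3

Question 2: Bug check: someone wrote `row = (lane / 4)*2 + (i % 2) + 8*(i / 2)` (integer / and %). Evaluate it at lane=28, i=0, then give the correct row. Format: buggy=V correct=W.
`(lane / 4)*2 + (i % 2) + 8*(i / 2)`[28,0]->14
L=28->g=28>>2=7, t=28&3=0
[0]->row 0·2+0+0=0  col g=7
row: 14 vs 0

buggy=14 correct=0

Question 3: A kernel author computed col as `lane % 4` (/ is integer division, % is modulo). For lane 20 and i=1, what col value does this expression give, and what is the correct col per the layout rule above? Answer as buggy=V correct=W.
`lane % 4`[20,1]→0
20: G=5,T=0
[1] (0*2+1+0,5) = (1,5)
col: 0 vs 5

buggy=0 correct=5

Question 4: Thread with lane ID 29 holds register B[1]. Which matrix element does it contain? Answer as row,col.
3,7

lane 29: g=7 (29/4), t=1 (29%4)
i=1: r=1*2+1+0=3, c=g=7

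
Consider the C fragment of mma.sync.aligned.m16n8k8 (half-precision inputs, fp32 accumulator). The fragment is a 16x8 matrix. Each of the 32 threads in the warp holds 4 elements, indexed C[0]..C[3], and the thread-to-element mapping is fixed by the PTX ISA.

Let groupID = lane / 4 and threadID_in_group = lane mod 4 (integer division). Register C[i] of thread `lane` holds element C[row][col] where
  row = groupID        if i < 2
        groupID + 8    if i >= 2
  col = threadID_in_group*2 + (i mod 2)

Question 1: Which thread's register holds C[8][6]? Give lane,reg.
3,2

r=8⇒gr=0,Rb=1  c=6⇒th=3,odd=0
L=0*4+3=3  i=1*2+0=2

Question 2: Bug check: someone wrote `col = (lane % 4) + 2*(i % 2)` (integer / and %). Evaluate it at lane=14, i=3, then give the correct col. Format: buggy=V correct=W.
`(lane % 4) + 2*(i % 2)`[14,3]->4
14: g=3,t=2
[3] (3+8,2*2+1) = (11,5)
col: 4 vs 5

buggy=4 correct=5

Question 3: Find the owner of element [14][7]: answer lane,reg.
27,3

r=14→G=6,rhi=1  c=7→T=3,p=1
L=6*4+3=27  i=1*2+1=3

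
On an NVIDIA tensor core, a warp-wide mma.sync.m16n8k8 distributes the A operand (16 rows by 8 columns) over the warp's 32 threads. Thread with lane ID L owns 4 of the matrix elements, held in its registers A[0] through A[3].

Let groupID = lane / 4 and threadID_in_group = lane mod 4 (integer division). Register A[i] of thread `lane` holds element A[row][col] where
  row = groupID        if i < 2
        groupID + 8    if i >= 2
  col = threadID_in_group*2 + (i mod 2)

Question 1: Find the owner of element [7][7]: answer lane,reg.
r=7⇒gr=7,Rb=0  c=7⇒th=3,odd=1
L=7*4+3=31  i=0*2+1=1

31,1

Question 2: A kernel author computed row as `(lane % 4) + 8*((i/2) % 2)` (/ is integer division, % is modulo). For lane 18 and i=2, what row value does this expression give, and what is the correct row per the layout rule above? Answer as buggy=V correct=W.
buggy=10 correct=12

`(lane % 4) + 8*((i/2) % 2)`[18,2]⇒10
18: gr=4,th=2
[2] (4+8,2*2+0) = (12,4)
row: 10 vs 12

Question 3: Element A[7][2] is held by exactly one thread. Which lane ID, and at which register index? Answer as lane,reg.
29,0

r=7→G=7,rhi=0  c=2→T=1,p=0
L=7*4+1=29  i=0*2+0=0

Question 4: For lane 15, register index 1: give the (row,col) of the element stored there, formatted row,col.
3,7

L=15=>grp=15>>2=3, tig=15&3=3
[1]=>row 3+0=3  col 3·2+1=7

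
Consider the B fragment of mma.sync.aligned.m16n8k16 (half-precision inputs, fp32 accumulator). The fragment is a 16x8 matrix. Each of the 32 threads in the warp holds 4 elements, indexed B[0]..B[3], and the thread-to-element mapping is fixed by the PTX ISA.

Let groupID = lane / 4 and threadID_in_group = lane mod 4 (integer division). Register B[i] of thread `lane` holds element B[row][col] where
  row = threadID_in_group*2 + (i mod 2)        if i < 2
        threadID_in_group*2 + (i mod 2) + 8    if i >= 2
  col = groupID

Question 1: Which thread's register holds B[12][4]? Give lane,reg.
c:4=>grp=4  r:12=>rB=1,tig=2,lo=0
L=4*4+2=18  i=1*2+0=2

18,2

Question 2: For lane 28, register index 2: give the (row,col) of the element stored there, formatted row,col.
8,7

lane 28->28/4=7, 28 mod 4=0
i=2  r:2·0+0+8->8  c:7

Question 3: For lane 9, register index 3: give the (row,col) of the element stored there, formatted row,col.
lane 9⇒9/4=2, 9 mod 4=1
i=3  r:2·1+1+8⇒11  c:2

11,2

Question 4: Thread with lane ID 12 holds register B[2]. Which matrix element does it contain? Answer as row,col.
8,3

lane 12: G=3 (12/4), T=0 (12%4)
i=2: r=0*2+0+8=8, c=G=3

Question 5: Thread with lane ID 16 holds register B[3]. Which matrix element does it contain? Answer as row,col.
9,4

L=16->gid=16>>2=4, tid=16&3=0
[3]->row 0·2+1+8=9  col gid=4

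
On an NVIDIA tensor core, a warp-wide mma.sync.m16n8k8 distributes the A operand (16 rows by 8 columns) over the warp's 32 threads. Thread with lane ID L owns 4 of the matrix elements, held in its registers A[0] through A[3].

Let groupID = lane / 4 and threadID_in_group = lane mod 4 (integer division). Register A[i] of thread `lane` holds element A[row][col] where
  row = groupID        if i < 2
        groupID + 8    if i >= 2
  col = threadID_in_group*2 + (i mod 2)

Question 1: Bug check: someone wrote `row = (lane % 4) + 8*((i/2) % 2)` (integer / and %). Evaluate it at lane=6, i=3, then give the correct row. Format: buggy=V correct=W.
buggy=10 correct=9

`(lane % 4) + 8*((i/2) % 2)`[6,3]->10
lane 6->6/4=1, 6 mod 4=2
i=3  r:1+8->9  c:2·2+1->5
row: 10 vs 9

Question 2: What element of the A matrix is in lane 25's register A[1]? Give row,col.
6,3

lane 25: gr=6 (25/4), th=1 (25%4)
i=1: r=6+0=6, c=1*2+1=3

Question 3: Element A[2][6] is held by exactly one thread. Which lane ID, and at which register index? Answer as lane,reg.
r=2->g=2,rb=0  c=6->t=3,b0=0
L=2*4+3=11  i=0*2+0=0

11,0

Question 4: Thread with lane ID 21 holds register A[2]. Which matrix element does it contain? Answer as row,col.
lane 21: g=5 (21/4), t=1 (21%4)
i=2: r=5+8=13, c=1*2+0=2

13,2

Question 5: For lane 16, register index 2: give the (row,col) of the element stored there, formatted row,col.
16: gid=4,tid=0
[2] (4+8,0*2+0) = (12,0)

12,0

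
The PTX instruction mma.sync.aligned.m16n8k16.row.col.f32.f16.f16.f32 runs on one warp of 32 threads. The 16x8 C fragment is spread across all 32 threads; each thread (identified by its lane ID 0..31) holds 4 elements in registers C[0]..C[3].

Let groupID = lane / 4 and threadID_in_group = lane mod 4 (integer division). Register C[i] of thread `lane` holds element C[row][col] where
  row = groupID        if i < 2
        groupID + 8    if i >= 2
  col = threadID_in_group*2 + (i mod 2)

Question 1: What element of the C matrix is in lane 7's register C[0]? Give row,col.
1,6

L=7=>grp=7>>2=1, tig=7&3=3
[0]=>row 1+0=1  col 3·2+0=6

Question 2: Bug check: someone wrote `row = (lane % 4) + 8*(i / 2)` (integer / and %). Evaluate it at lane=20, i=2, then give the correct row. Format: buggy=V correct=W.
buggy=8 correct=13

`(lane % 4) + 8*(i / 2)`[20,2]⇒8
L=20⇒gr=20>>2=5, th=20&3=0
[2]⇒row 5+8=13  col 0·2+0=0
row: 8 vs 13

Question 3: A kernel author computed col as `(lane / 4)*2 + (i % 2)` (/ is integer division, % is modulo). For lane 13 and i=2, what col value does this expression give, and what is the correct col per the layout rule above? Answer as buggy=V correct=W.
`(lane / 4)*2 + (i % 2)`[13,2]→6
13: G=3,T=1
[2] (3+8,1*2+0) = (11,2)
col: 6 vs 2

buggy=6 correct=2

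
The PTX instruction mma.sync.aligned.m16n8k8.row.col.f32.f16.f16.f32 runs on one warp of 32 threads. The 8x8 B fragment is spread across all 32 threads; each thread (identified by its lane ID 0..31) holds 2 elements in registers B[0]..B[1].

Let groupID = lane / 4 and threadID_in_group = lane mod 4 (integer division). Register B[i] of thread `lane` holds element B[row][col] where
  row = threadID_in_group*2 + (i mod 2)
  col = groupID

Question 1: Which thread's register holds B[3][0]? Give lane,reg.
c=0→G=0  r=3→T=1,p=1
L=0*4+1=1  i=1=1

1,1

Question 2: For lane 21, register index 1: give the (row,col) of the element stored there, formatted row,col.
3,5

21: grp=5,tig=1
[1] (1*2+1,5) = (3,5)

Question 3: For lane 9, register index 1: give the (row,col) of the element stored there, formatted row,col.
3,2

lane 9: g=2 (9/4), t=1 (9%4)
i=1: r=1*2+1=3, c=g=2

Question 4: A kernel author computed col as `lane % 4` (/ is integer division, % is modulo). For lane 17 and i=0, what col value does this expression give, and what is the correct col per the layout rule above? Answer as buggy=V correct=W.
buggy=1 correct=4

`lane % 4`[17,0]=>1
lane 17: grp=4 (17/4), tig=1 (17%4)
i=0: r=1*2+0=2, c=grp=4
col: 1 vs 4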